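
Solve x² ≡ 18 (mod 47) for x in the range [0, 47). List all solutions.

Since 47 ≡ 3 (mod 4), a square root of 18 is 18^((47+1)/4) = 18^12 mod 47.
Repeated squaring: 18^2≡42, 18^4≡25, 18^8≡14 (mod 47).
18^12 = 18^(8+4) ≡ 21 (mod 47).
Check: 21² = 441 ≡ 18 (mod 47). The two roots are 21 and 26.

21, 26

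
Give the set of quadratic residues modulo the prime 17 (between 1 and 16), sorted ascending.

Square k = 1,…,8 (k and 17−k give the same square):
1²=1, 2²=4, 3²=9, 4²=16, 5²≡8, 6²≡2, 7²≡15, 8²≡13 (mod 17).
So the quadratic residues mod 17 are {1, 2, 4, 8, 9, 13, 15, 16}.

1 2 4 8 9 13 15 16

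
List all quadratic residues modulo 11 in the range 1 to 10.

Square k = 1,…,5 (k and 11−k give the same square):
1²=1, 2²=4, 3²=9, 4²≡5, 5²≡3 (mod 11).
So the quadratic residues mod 11 are {1, 3, 4, 5, 9}.

1 3 4 5 9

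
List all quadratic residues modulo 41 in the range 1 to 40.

Square k = 1,…,20 (k and 41−k give the same square):
1²=1, 2²=4, 3²=9, 4²=16, 5²=25, 6²=36, 7²≡8, 8²≡23, 9²≡40, 10²≡18, 11²≡39, 12²≡21, 13²≡5, 14²≡32, 15²≡20, 16²≡10, 17²≡2, 18²≡37, 19²≡33, 20²≡31 (mod 41).
So the quadratic residues mod 41 are {1, 2, 4, 5, 8, 9, 10, 16, 18, 20, 21, 23, 25, 31, 32, 33, 36, 37, 39, 40}.

1, 2, 4, 5, 8, 9, 10, 16, 18, 20, 21, 23, 25, 31, 32, 33, 36, 37, 39, 40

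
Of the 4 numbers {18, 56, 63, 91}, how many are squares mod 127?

(18/127) = +1 → QR.
(56/127) = -1 → non-residue.
(63/127) = -1 → non-residue.
(91/127) = -1 → non-residue.
Total quadratic residues among the 4: 1.

1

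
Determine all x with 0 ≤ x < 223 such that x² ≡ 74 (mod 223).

48, 175

Since 223 ≡ 3 (mod 4), a square root of 74 is 74^((223+1)/4) = 74^56 mod 223.
Repeated squaring: 74^2≡124, 74^4≡212, 74^8≡121, 74^16≡146, 74^32≡131 (mod 223).
74^56 = 74^(32+16+8) ≡ 175 (mod 223).
Check: 175² = 30625 ≡ 74 (mod 223). The two roots are 48 and 175.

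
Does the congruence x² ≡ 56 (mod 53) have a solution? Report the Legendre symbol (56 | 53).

First reduce: 56 ≡ 3 (mod 53).
Reciprocity: 3 ≡ 3 and 53 ≡ 1 (mod 4), so (3/53) = +(53/3).
Reduce top mod 3: now compute (2/3).
Pull out 2: since 3 ≡ 3 (mod 8), (2/3) = -1.
Reached (1/3) = 1. Collecting the sign flips along the way, the symbol is -1.

-1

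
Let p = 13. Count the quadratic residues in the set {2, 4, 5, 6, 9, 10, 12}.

(2/13) = -1 → non-residue.
(4/13) = +1 → QR.
(5/13) = -1 → non-residue.
(6/13) = -1 → non-residue.
(9/13) = +1 → QR.
(10/13) = +1 → QR.
(12/13) = +1 → QR.
Total quadratic residues among the 7: 4.

4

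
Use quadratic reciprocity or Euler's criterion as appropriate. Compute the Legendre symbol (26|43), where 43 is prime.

-1

Pull out 2: since 43 ≡ 3 (mod 8), (2/43) = -1.
Reciprocity: 13 ≡ 1 and 43 ≡ 3 (mod 4), so (13/43) = +(43/13).
Reduce top mod 13: now compute (4/13).
Pull out 2^2: since 13 ≡ 5 (mod 8), (2/13) = -1, so (2/13)^2 = +1.
Reached (1/13) = 1. Collecting the sign flips along the way, the symbol is -1.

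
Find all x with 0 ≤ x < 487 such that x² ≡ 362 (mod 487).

228, 259

Since 487 ≡ 3 (mod 4), a square root of 362 is 362^((487+1)/4) = 362^122 mod 487.
Repeated squaring: 362^2≡41, 362^4≡220, 362^8≡187, 362^16≡392, 362^32≡259, 362^64≡362 (mod 487).
362^122 = 362^(64+32+16+8+2) ≡ 259 (mod 487).
Check: 259² = 67081 ≡ 362 (mod 487). The two roots are 228 and 259.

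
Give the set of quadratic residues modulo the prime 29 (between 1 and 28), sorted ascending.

1,4,5,6,7,9,13,16,20,22,23,24,25,28

Square k = 1,…,14 (k and 29−k give the same square):
1²=1, 2²=4, 3²=9, 4²=16, 5²=25, 6²≡7, 7²≡20, 8²≡6, 9²≡23, 10²≡13, 11²≡5, 12²≡28, 13²≡24, 14²≡22 (mod 29).
So the quadratic residues mod 29 are {1, 4, 5, 6, 7, 9, 13, 16, 20, 22, 23, 24, 25, 28}.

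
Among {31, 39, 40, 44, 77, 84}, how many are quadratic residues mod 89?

(31/89) = -1 → non-residue.
(39/89) = +1 → QR.
(40/89) = +1 → QR.
(44/89) = +1 → QR.
(77/89) = -1 → non-residue.
(84/89) = +1 → QR.
Total quadratic residues among the 6: 4.

4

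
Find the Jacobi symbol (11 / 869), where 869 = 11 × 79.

0

Reciprocity: 11 ≡ 3 and 869 ≡ 1 (mod 4), so (11/869) = +(869/11).
Reduce top mod 11: now compute (0/11).
Top reduces to 0: gcd > 1, so the symbol is 0.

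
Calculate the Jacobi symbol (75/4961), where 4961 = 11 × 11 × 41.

-1

Reciprocity: 75 ≡ 3 and 4961 ≡ 1 (mod 4), so (75/4961) = +(4961/75).
Reduce top mod 75: now compute (11/75).
Reciprocity: 11 ≡ 3 and 75 ≡ 3 (mod 4), so (11/75) = −(75/11).
Reduce top mod 11: now compute (9/11).
Reciprocity: 9 ≡ 1 and 11 ≡ 3 (mod 4), so (9/11) = +(11/9).
Reduce top mod 9: now compute (2/9).
Pull out 2: since 9 ≡ 1 (mod 8), (2/9) = +1.
Reached (1/9) = 1. Collecting the sign flips along the way, the symbol is -1.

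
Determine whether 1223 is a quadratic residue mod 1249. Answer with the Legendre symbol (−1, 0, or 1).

Reciprocity: 1223 ≡ 3 and 1249 ≡ 1 (mod 4), so (1223/1249) = +(1249/1223).
Reduce top mod 1223: now compute (26/1223).
Pull out 2: since 1223 ≡ 7 (mod 8), (2/1223) = +1.
Reciprocity: 13 ≡ 1 and 1223 ≡ 3 (mod 4), so (13/1223) = +(1223/13).
Reduce top mod 13: now compute (1/13).
Reached (1/13) = 1. Collecting the sign flips along the way, the symbol is +1.

1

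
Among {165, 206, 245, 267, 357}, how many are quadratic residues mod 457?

2

(165/457) = +1 → QR.
(206/457) = -1 → non-residue.
(245/457) = -1 → non-residue.
(267/457) = -1 → non-residue.
(357/457) = +1 → QR.
Total quadratic residues among the 5: 2.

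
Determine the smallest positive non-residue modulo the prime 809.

3

(2/809) = +1, so 2 is a residue.
(3/809) = −1, so 3 is the smallest positive non-residue mod 809.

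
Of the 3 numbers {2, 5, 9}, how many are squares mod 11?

(2/11) = -1 → non-residue.
(5/11) = +1 → QR.
(9/11) = +1 → QR.
Total quadratic residues among the 3: 2.

2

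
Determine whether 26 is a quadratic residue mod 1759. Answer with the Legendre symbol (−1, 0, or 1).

Pull out 2: since 1759 ≡ 7 (mod 8), (2/1759) = +1.
Reciprocity: 13 ≡ 1 and 1759 ≡ 3 (mod 4), so (13/1759) = +(1759/13).
Reduce top mod 13: now compute (4/13).
Pull out 2^2: since 13 ≡ 5 (mod 8), (2/13) = -1, so (2/13)^2 = +1.
Reached (1/13) = 1. Collecting the sign flips along the way, the symbol is +1.

1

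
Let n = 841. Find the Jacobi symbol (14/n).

Pull out 2: since 841 ≡ 1 (mod 8), (2/841) = +1.
Reciprocity: 7 ≡ 3 and 841 ≡ 1 (mod 4), so (7/841) = +(841/7).
Reduce top mod 7: now compute (1/7).
Reached (1/7) = 1. Collecting the sign flips along the way, the symbol is +1.

1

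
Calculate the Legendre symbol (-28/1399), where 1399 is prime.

First reduce: -28 ≡ 1371 (mod 1399).
Reciprocity: 1371 ≡ 3 and 1399 ≡ 3 (mod 4), so (1371/1399) = −(1399/1371).
Reduce top mod 1371: now compute (28/1371).
Pull out 2^2: since 1371 ≡ 3 (mod 8), (2/1371) = -1, so (2/1371)^2 = +1.
Reciprocity: 7 ≡ 3 and 1371 ≡ 3 (mod 4), so (7/1371) = −(1371/7).
Reduce top mod 7: now compute (6/7).
Pull out 2: since 7 ≡ 7 (mod 8), (2/7) = +1.
Reciprocity: 3 ≡ 3 and 7 ≡ 3 (mod 4), so (3/7) = −(7/3).
Reduce top mod 3: now compute (1/3).
Reached (1/3) = 1. Collecting the sign flips along the way, the symbol is -1.

-1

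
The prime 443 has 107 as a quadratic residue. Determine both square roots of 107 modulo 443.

162, 281

Since 443 ≡ 3 (mod 4), a square root of 107 is 107^((443+1)/4) = 107^111 mod 443.
Repeated squaring: 107^2≡374, 107^4≡331, 107^8≡140, 107^16≡108, 107^32≡146, 107^64≡52 (mod 443).
107^111 = 107^(64+32+8+4+2+1) ≡ 281 (mod 443).
Check: 281² = 78961 ≡ 107 (mod 443). The two roots are 162 and 281.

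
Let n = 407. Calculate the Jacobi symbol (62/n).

-1

Pull out 2: since 407 ≡ 7 (mod 8), (2/407) = +1.
Reciprocity: 31 ≡ 3 and 407 ≡ 3 (mod 4), so (31/407) = −(407/31).
Reduce top mod 31: now compute (4/31).
Pull out 2^2: since 31 ≡ 7 (mod 8), (2/31) = +1, so (2/31)^2 = +1.
Reached (1/31) = 1. Collecting the sign flips along the way, the symbol is -1.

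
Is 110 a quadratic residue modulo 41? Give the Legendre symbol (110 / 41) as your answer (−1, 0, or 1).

Euler's criterion: (110/41) ≡ 28^20 (mod 41).
28^2 ≡ 5 (mod 41)
28^4 ≡ 25 (mod 41)
28^8 ≡ 10 (mod 41)
28^16 ≡ 18 (mod 41)
28^20 = 28^(16+4) ≡ 40 (mod 41).
Result is 40 ≡ −1, so (110/41) = −1.

-1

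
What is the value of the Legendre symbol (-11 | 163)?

1

Euler's criterion: (-11/163) ≡ 152^81 (mod 163).
152^2 ≡ 121 (mod 163)
152^4 ≡ 134 (mod 163)
152^8 ≡ 26 (mod 163)
152^16 ≡ 24 (mod 163)
152^32 ≡ 87 (mod 163)
152^64 ≡ 71 (mod 163)
152^81 = 152^(64+16+1) ≡ 1 (mod 163).
Result is 1, so (-11/163) = 1.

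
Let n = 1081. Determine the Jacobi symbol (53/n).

-1

Reciprocity: 53 ≡ 1 and 1081 ≡ 1 (mod 4), so (53/1081) = +(1081/53).
Reduce top mod 53: now compute (21/53).
Reciprocity: 21 ≡ 1 and 53 ≡ 1 (mod 4), so (21/53) = +(53/21).
Reduce top mod 21: now compute (11/21).
Reciprocity: 11 ≡ 3 and 21 ≡ 1 (mod 4), so (11/21) = +(21/11).
Reduce top mod 11: now compute (10/11).
Pull out 2: since 11 ≡ 3 (mod 8), (2/11) = -1.
Reciprocity: 5 ≡ 1 and 11 ≡ 3 (mod 4), so (5/11) = +(11/5).
Reduce top mod 5: now compute (1/5).
Reached (1/5) = 1. Collecting the sign flips along the way, the symbol is -1.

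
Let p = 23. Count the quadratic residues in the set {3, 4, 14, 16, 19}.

(3/23) = +1 → QR.
(4/23) = +1 → QR.
(14/23) = -1 → non-residue.
(16/23) = +1 → QR.
(19/23) = -1 → non-residue.
Total quadratic residues among the 5: 3.

3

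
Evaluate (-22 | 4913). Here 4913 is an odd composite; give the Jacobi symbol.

-1

First reduce: -22 ≡ 4891 (mod 4913).
Reciprocity: 4891 ≡ 3 and 4913 ≡ 1 (mod 4), so (4891/4913) = +(4913/4891).
Reduce top mod 4891: now compute (22/4891).
Pull out 2: since 4891 ≡ 3 (mod 8), (2/4891) = -1.
Reciprocity: 11 ≡ 3 and 4891 ≡ 3 (mod 4), so (11/4891) = −(4891/11).
Reduce top mod 11: now compute (7/11).
Reciprocity: 7 ≡ 3 and 11 ≡ 3 (mod 4), so (7/11) = −(11/7).
Reduce top mod 7: now compute (4/7).
Pull out 2^2: since 7 ≡ 7 (mod 8), (2/7) = +1, so (2/7)^2 = +1.
Reached (1/7) = 1. Collecting the sign flips along the way, the symbol is -1.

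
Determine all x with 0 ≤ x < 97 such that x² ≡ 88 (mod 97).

31, 66

97 ≡ 1 (mod 4), so we find a root by search.
Trying successive values, 31² = 961 ≡ 88 (mod 97). The other root is 97 − 31 = 66.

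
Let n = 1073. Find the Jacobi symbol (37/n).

0

Reciprocity: 37 ≡ 1 and 1073 ≡ 1 (mod 4), so (37/1073) = +(1073/37).
Reduce top mod 37: now compute (0/37).
Top reduces to 0: gcd > 1, so the symbol is 0.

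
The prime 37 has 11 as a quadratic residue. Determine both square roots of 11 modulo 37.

37 ≡ 1 (mod 4), so we find a root by search.
Trying successive values, 14² = 196 ≡ 11 (mod 37). The other root is 37 − 14 = 23.

14, 23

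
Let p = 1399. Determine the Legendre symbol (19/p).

1

Reciprocity: 19 ≡ 3 and 1399 ≡ 3 (mod 4), so (19/1399) = −(1399/19).
Reduce top mod 19: now compute (12/19).
Pull out 2^2: since 19 ≡ 3 (mod 8), (2/19) = -1, so (2/19)^2 = +1.
Reciprocity: 3 ≡ 3 and 19 ≡ 3 (mod 4), so (3/19) = −(19/3).
Reduce top mod 3: now compute (1/3).
Reached (1/3) = 1. Collecting the sign flips along the way, the symbol is +1.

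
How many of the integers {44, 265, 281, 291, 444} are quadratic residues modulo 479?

(44/479) = +1 → QR.
(265/479) = -1 → non-residue.
(281/479) = -1 → non-residue.
(291/479) = +1 → QR.
(444/479) = -1 → non-residue.
Total quadratic residues among the 5: 2.

2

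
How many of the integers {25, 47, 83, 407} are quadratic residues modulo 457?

(25/457) = +1 → QR.
(47/457) = +1 → QR.
(83/457) = -1 → non-residue.
(407/457) = +1 → QR.
Total quadratic residues among the 4: 3.

3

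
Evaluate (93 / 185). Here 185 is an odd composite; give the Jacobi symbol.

Reciprocity: 93 ≡ 1 and 185 ≡ 1 (mod 4), so (93/185) = +(185/93).
Reduce top mod 93: now compute (92/93).
Pull out 2^2: since 93 ≡ 5 (mod 8), (2/93) = -1, so (2/93)^2 = +1.
Reciprocity: 23 ≡ 3 and 93 ≡ 1 (mod 4), so (23/93) = +(93/23).
Reduce top mod 23: now compute (1/23).
Reached (1/23) = 1. Collecting the sign flips along the way, the symbol is +1.

1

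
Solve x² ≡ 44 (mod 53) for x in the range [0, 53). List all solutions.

53 ≡ 1 (mod 4), so we find a root by search.
Trying successive values, 16² = 256 ≡ 44 (mod 53). The other root is 53 − 16 = 37.

16, 37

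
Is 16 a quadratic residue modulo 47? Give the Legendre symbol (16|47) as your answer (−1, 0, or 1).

1

Pull out 2^4: since 47 ≡ 7 (mod 8), (2/47) = +1, so (2/47)^4 = +1.
Reached (1/47) = 1. Collecting the sign flips along the way, the symbol is +1.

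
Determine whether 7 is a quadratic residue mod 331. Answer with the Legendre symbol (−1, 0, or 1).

Reciprocity: 7 ≡ 3 and 331 ≡ 3 (mod 4), so (7/331) = −(331/7).
Reduce top mod 7: now compute (2/7).
Pull out 2: since 7 ≡ 7 (mod 8), (2/7) = +1.
Reached (1/7) = 1. Collecting the sign flips along the way, the symbol is -1.

-1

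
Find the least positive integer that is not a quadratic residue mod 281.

(2/281) = +1, so 2 is a residue.
(3/281) = −1, so 3 is the smallest positive non-residue mod 281.

3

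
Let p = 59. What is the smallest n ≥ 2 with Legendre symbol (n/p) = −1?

(2/59) = −1, so 2 is the smallest positive non-residue mod 59.

2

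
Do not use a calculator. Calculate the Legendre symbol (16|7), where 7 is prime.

1

First reduce: 16 ≡ 2 (mod 7).
Pull out 2: since 7 ≡ 7 (mod 8), (2/7) = +1.
Reached (1/7) = 1. Collecting the sign flips along the way, the symbol is +1.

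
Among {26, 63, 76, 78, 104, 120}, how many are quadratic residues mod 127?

4

(26/127) = +1 → QR.
(63/127) = -1 → non-residue.
(76/127) = +1 → QR.
(78/127) = -1 → non-residue.
(104/127) = +1 → QR.
(120/127) = +1 → QR.
Total quadratic residues among the 6: 4.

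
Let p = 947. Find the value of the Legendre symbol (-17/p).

First reduce: -17 ≡ 930 (mod 947).
Pull out 2: since 947 ≡ 3 (mod 8), (2/947) = -1.
Reciprocity: 465 ≡ 1 and 947 ≡ 3 (mod 4), so (465/947) = +(947/465).
Reduce top mod 465: now compute (17/465).
Reciprocity: 17 ≡ 1 and 465 ≡ 1 (mod 4), so (17/465) = +(465/17).
Reduce top mod 17: now compute (6/17).
Pull out 2: since 17 ≡ 1 (mod 8), (2/17) = +1.
Reciprocity: 3 ≡ 3 and 17 ≡ 1 (mod 4), so (3/17) = +(17/3).
Reduce top mod 3: now compute (2/3).
Pull out 2: since 3 ≡ 3 (mod 8), (2/3) = -1.
Reached (1/3) = 1. Collecting the sign flips along the way, the symbol is +1.

1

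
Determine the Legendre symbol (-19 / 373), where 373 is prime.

Euler's criterion: (-19/373) ≡ 354^186 (mod 373).
354^2 ≡ 361 (mod 373)
354^4 ≡ 144 (mod 373)
354^8 ≡ 221 (mod 373)
354^16 ≡ 351 (mod 373)
354^32 ≡ 111 (mod 373)
354^64 ≡ 12 (mod 373)
354^128 ≡ 144 (mod 373)
354^186 = 354^(128+32+16+8+2) ≡ 372 (mod 373).
Result is 372 ≡ −1, so (-19/373) = −1.

-1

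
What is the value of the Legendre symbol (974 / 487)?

0

First reduce: 974 ≡ 0 (mod 487).
Top reduces to 0: gcd > 1, so the symbol is 0.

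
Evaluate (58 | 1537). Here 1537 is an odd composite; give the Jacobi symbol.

Pull out 2: since 1537 ≡ 1 (mod 8), (2/1537) = +1.
Reciprocity: 29 ≡ 1 and 1537 ≡ 1 (mod 4), so (29/1537) = +(1537/29).
Reduce top mod 29: now compute (0/29).
Top reduces to 0: gcd > 1, so the symbol is 0.

0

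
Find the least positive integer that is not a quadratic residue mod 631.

3

(2/631) = +1, so 2 is a residue.
(3/631) = −1, so 3 is the smallest positive non-residue mod 631.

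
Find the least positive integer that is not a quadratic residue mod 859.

(2/859) = −1, so 2 is the smallest positive non-residue mod 859.

2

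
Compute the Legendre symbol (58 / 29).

First reduce: 58 ≡ 0 (mod 29).
Top reduces to 0: gcd > 1, so the symbol is 0.

0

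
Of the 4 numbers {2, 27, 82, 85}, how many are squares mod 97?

(2/97) = +1 → QR.
(27/97) = +1 → QR.
(82/97) = -1 → non-residue.
(85/97) = +1 → QR.
Total quadratic residues among the 4: 3.

3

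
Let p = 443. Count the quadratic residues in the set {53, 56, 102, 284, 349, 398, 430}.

(53/443) = -1 → non-residue.
(56/443) = +1 → QR.
(102/443) = -1 → non-residue.
(284/443) = +1 → QR.
(349/443) = +1 → QR.
(398/443) = +1 → QR.
(430/443) = -1 → non-residue.
Total quadratic residues among the 7: 4.

4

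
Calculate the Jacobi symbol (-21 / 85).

1

First reduce: -21 ≡ 64 (mod 85).
Pull out 2^6: since 85 ≡ 5 (mod 8), (2/85) = -1, so (2/85)^6 = +1.
Reached (1/85) = 1. Collecting the sign flips along the way, the symbol is +1.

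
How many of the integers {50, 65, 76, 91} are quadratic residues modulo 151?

3

(50/151) = +1 → QR.
(65/151) = -1 → non-residue.
(76/151) = +1 → QR.
(91/151) = +1 → QR.
Total quadratic residues among the 4: 3.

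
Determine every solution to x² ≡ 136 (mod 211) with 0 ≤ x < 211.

66, 145

Since 211 ≡ 3 (mod 4), a square root of 136 is 136^((211+1)/4) = 136^53 mod 211.
Repeated squaring: 136^2≡139, 136^4≡120, 136^8≡52, 136^16≡172, 136^32≡44 (mod 211).
136^53 = 136^(32+16+4+1) ≡ 66 (mod 211).
Check: 66² = 4356 ≡ 136 (mod 211). The two roots are 66 and 145.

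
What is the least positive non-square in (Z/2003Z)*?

2

(2/2003) = −1, so 2 is the smallest positive non-residue mod 2003.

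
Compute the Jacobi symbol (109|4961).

Reciprocity: 109 ≡ 1 and 4961 ≡ 1 (mod 4), so (109/4961) = +(4961/109).
Reduce top mod 109: now compute (56/109).
Pull out 2^3: since 109 ≡ 5 (mod 8), (2/109) = -1, so (2/109)^3 = -1.
Reciprocity: 7 ≡ 3 and 109 ≡ 1 (mod 4), so (7/109) = +(109/7).
Reduce top mod 7: now compute (4/7).
Pull out 2^2: since 7 ≡ 7 (mod 8), (2/7) = +1, so (2/7)^2 = +1.
Reached (1/7) = 1. Collecting the sign flips along the way, the symbol is -1.

-1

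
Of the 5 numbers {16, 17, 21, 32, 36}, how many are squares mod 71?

3

(16/71) = +1 → QR.
(17/71) = -1 → non-residue.
(21/71) = -1 → non-residue.
(32/71) = +1 → QR.
(36/71) = +1 → QR.
Total quadratic residues among the 5: 3.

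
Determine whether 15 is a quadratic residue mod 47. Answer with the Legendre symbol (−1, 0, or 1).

-1

Reciprocity: 15 ≡ 3 and 47 ≡ 3 (mod 4), so (15/47) = −(47/15).
Reduce top mod 15: now compute (2/15).
Pull out 2: since 15 ≡ 7 (mod 8), (2/15) = +1.
Reached (1/15) = 1. Collecting the sign flips along the way, the symbol is -1.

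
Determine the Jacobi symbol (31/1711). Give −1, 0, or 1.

1

Reciprocity: 31 ≡ 3 and 1711 ≡ 3 (mod 4), so (31/1711) = −(1711/31).
Reduce top mod 31: now compute (6/31).
Pull out 2: since 31 ≡ 7 (mod 8), (2/31) = +1.
Reciprocity: 3 ≡ 3 and 31 ≡ 3 (mod 4), so (3/31) = −(31/3).
Reduce top mod 3: now compute (1/3).
Reached (1/3) = 1. Collecting the sign flips along the way, the symbol is +1.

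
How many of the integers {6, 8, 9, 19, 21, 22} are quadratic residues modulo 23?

3

(6/23) = +1 → QR.
(8/23) = +1 → QR.
(9/23) = +1 → QR.
(19/23) = -1 → non-residue.
(21/23) = -1 → non-residue.
(22/23) = -1 → non-residue.
Total quadratic residues among the 6: 3.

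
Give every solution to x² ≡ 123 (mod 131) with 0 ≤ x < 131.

56, 75

Since 131 ≡ 3 (mod 4), a square root of 123 is 123^((131+1)/4) = 123^33 mod 131.
Repeated squaring: 123^2≡64, 123^4≡35, 123^8≡46, 123^16≡20, 123^32≡7 (mod 131).
123^33 = 123^(32+1) ≡ 75 (mod 131).
Check: 75² = 5625 ≡ 123 (mod 131). The two roots are 56 and 75.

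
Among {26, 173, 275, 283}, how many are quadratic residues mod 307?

2

(26/307) = +1 → QR.
(173/307) = -1 → non-residue.
(275/307) = +1 → QR.
(283/307) = -1 → non-residue.
Total quadratic residues among the 4: 2.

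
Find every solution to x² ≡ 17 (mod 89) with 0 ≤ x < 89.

27, 62

89 ≡ 1 (mod 4), so we find a root by search.
Trying successive values, 27² = 729 ≡ 17 (mod 89). The other root is 89 − 27 = 62.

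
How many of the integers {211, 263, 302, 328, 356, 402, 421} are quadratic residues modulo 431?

3

(211/431) = -1 → non-residue.
(263/431) = +1 → QR.
(302/431) = +1 → QR.
(328/431) = +1 → QR.
(356/431) = -1 → non-residue.
(402/431) = -1 → non-residue.
(421/431) = -1 → non-residue.
Total quadratic residues among the 7: 3.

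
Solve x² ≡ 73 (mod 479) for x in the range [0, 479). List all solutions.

182, 297

Since 479 ≡ 3 (mod 4), a square root of 73 is 73^((479+1)/4) = 73^120 mod 479.
Repeated squaring: 73^2≡60, 73^4≡247, 73^8≡176, 73^16≡320, 73^32≡373, 73^64≡219 (mod 479).
73^120 = 73^(64+32+16+8) ≡ 297 (mod 479).
Check: 297² = 88209 ≡ 73 (mod 479). The two roots are 182 and 297.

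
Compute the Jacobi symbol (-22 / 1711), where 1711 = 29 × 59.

First reduce: -22 ≡ 1689 (mod 1711).
Reciprocity: 1689 ≡ 1 and 1711 ≡ 3 (mod 4), so (1689/1711) = +(1711/1689).
Reduce top mod 1689: now compute (22/1689).
Pull out 2: since 1689 ≡ 1 (mod 8), (2/1689) = +1.
Reciprocity: 11 ≡ 3 and 1689 ≡ 1 (mod 4), so (11/1689) = +(1689/11).
Reduce top mod 11: now compute (6/11).
Pull out 2: since 11 ≡ 3 (mod 8), (2/11) = -1.
Reciprocity: 3 ≡ 3 and 11 ≡ 3 (mod 4), so (3/11) = −(11/3).
Reduce top mod 3: now compute (2/3).
Pull out 2: since 3 ≡ 3 (mod 8), (2/3) = -1.
Reached (1/3) = 1. Collecting the sign flips along the way, the symbol is -1.

-1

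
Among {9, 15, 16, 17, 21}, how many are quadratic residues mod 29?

2

(9/29) = +1 → QR.
(15/29) = -1 → non-residue.
(16/29) = +1 → QR.
(17/29) = -1 → non-residue.
(21/29) = -1 → non-residue.
Total quadratic residues among the 5: 2.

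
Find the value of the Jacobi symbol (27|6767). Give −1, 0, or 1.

Reciprocity: 27 ≡ 3 and 6767 ≡ 3 (mod 4), so (27/6767) = −(6767/27).
Reduce top mod 27: now compute (17/27).
Reciprocity: 17 ≡ 1 and 27 ≡ 3 (mod 4), so (17/27) = +(27/17).
Reduce top mod 17: now compute (10/17).
Pull out 2: since 17 ≡ 1 (mod 8), (2/17) = +1.
Reciprocity: 5 ≡ 1 and 17 ≡ 1 (mod 4), so (5/17) = +(17/5).
Reduce top mod 5: now compute (2/5).
Pull out 2: since 5 ≡ 5 (mod 8), (2/5) = -1.
Reached (1/5) = 1. Collecting the sign flips along the way, the symbol is +1.

1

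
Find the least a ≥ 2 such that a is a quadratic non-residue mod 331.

(2/331) = −1, so 2 is the smallest positive non-residue mod 331.

2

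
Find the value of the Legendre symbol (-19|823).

First reduce: -19 ≡ 804 (mod 823).
Pull out 2^2: since 823 ≡ 7 (mod 8), (2/823) = +1, so (2/823)^2 = +1.
Reciprocity: 201 ≡ 1 and 823 ≡ 3 (mod 4), so (201/823) = +(823/201).
Reduce top mod 201: now compute (19/201).
Reciprocity: 19 ≡ 3 and 201 ≡ 1 (mod 4), so (19/201) = +(201/19).
Reduce top mod 19: now compute (11/19).
Reciprocity: 11 ≡ 3 and 19 ≡ 3 (mod 4), so (11/19) = −(19/11).
Reduce top mod 11: now compute (8/11).
Pull out 2^3: since 11 ≡ 3 (mod 8), (2/11) = -1, so (2/11)^3 = -1.
Reached (1/11) = 1. Collecting the sign flips along the way, the symbol is +1.

1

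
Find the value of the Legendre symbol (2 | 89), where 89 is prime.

Euler's criterion: (2/89) ≡ 2^44 (mod 89).
2^2 ≡ 4 (mod 89)
2^4 ≡ 16 (mod 89)
2^8 ≡ 78 (mod 89)
2^16 ≡ 32 (mod 89)
2^32 ≡ 45 (mod 89)
2^44 = 2^(32+8+4) ≡ 1 (mod 89).
Result is 1, so (2/89) = 1.

1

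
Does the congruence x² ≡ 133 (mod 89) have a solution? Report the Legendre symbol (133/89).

1

First reduce: 133 ≡ 44 (mod 89).
Pull out 2^2: since 89 ≡ 1 (mod 8), (2/89) = +1, so (2/89)^2 = +1.
Reciprocity: 11 ≡ 3 and 89 ≡ 1 (mod 4), so (11/89) = +(89/11).
Reduce top mod 11: now compute (1/11).
Reached (1/11) = 1. Collecting the sign flips along the way, the symbol is +1.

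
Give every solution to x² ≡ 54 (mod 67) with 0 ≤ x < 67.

11, 56

Since 67 ≡ 3 (mod 4), a square root of 54 is 54^((67+1)/4) = 54^17 mod 67.
Repeated squaring: 54^2≡35, 54^4≡19, 54^8≡26, 54^16≡6 (mod 67).
54^17 = 54^(16+1) ≡ 56 (mod 67).
Check: 56² = 3136 ≡ 54 (mod 67). The two roots are 11 and 56.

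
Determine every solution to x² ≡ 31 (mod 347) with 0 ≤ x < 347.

Since 347 ≡ 3 (mod 4), a square root of 31 is 31^((347+1)/4) = 31^87 mod 347.
Repeated squaring: 31^2≡267, 31^4≡154, 31^8≡120, 31^16≡173, 31^32≡87, 31^64≡282 (mod 347).
31^87 = 31^(64+16+4+2+1) ≡ 137 (mod 347).
Check: 137² = 18769 ≡ 31 (mod 347). The two roots are 137 and 210.

137, 210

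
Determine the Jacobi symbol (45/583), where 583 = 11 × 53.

-1

Reciprocity: 45 ≡ 1 and 583 ≡ 3 (mod 4), so (45/583) = +(583/45).
Reduce top mod 45: now compute (43/45).
Reciprocity: 43 ≡ 3 and 45 ≡ 1 (mod 4), so (43/45) = +(45/43).
Reduce top mod 43: now compute (2/43).
Pull out 2: since 43 ≡ 3 (mod 8), (2/43) = -1.
Reached (1/43) = 1. Collecting the sign flips along the way, the symbol is -1.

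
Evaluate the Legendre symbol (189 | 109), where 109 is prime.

First reduce: 189 ≡ 80 (mod 109).
Pull out 2^4: since 109 ≡ 5 (mod 8), (2/109) = -1, so (2/109)^4 = +1.
Reciprocity: 5 ≡ 1 and 109 ≡ 1 (mod 4), so (5/109) = +(109/5).
Reduce top mod 5: now compute (4/5).
Pull out 2^2: since 5 ≡ 5 (mod 8), (2/5) = -1, so (2/5)^2 = +1.
Reached (1/5) = 1. Collecting the sign flips along the way, the symbol is +1.

1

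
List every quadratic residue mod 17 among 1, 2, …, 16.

Square k = 1,…,8 (k and 17−k give the same square):
1²=1, 2²=4, 3²=9, 4²=16, 5²≡8, 6²≡2, 7²≡15, 8²≡13 (mod 17).
So the quadratic residues mod 17 are {1, 2, 4, 8, 9, 13, 15, 16}.

1 2 4 8 9 13 15 16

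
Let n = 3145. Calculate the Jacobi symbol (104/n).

Pull out 2^3: since 3145 ≡ 1 (mod 8), (2/3145) = +1, so (2/3145)^3 = +1.
Reciprocity: 13 ≡ 1 and 3145 ≡ 1 (mod 4), so (13/3145) = +(3145/13).
Reduce top mod 13: now compute (12/13).
Pull out 2^2: since 13 ≡ 5 (mod 8), (2/13) = -1, so (2/13)^2 = +1.
Reciprocity: 3 ≡ 3 and 13 ≡ 1 (mod 4), so (3/13) = +(13/3).
Reduce top mod 3: now compute (1/3).
Reached (1/3) = 1. Collecting the sign flips along the way, the symbol is +1.

1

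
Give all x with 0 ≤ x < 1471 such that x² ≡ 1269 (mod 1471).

236, 1235

Since 1471 ≡ 3 (mod 4), a square root of 1269 is 1269^((1471+1)/4) = 1269^368 mod 1471.
Repeated squaring: 1269^2≡1087, 1269^4≡356, 1269^8≡230, 1269^16≡1415, 1269^32≡194, 1269^64≡861, 1269^128≡1408, 1269^256≡1027 (mod 1471).
1269^368 = 1269^(256+64+32+16) ≡ 236 (mod 1471).
Check: 236² = 55696 ≡ 1269 (mod 1471). The two roots are 236 and 1235.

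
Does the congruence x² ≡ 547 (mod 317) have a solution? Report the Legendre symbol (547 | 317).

1

Euler's criterion: (547/317) ≡ 230^158 (mod 317).
230^2 ≡ 278 (mod 317)
230^4 ≡ 253 (mod 317)
230^8 ≡ 292 (mod 317)
230^16 ≡ 308 (mod 317)
230^32 ≡ 81 (mod 317)
230^64 ≡ 221 (mod 317)
230^128 ≡ 23 (mod 317)
230^158 = 230^(128+16+8+4+2) ≡ 1 (mod 317).
Result is 1, so (547/317) = 1.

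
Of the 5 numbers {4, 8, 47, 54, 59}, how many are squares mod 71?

(4/71) = +1 → QR.
(8/71) = +1 → QR.
(47/71) = -1 → non-residue.
(54/71) = +1 → QR.
(59/71) = -1 → non-residue.
Total quadratic residues among the 5: 3.

3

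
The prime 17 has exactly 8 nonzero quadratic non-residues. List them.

3 5 6 7 10 11 12 14

Square k = 1,…,8 (k and 17−k give the same square):
1²=1, 2²=4, 3²=9, 4²=16, 5²≡8, 6²≡2, 7²≡15, 8²≡13 (mod 17).
The residues are {1, 2, 4, 8, 9, 13, 15, 16}; the non-residues are the remaining 8 nonzero classes.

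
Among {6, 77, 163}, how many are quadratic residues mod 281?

1

(6/281) = -1 → non-residue.
(77/281) = -1 → non-residue.
(163/281) = +1 → QR.
Total quadratic residues among the 3: 1.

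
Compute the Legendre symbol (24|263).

1

Euler's criterion: (24/263) ≡ 24^131 (mod 263).
24^2 ≡ 50 (mod 263)
24^4 ≡ 133 (mod 263)
24^8 ≡ 68 (mod 263)
24^16 ≡ 153 (mod 263)
24^32 ≡ 2 (mod 263)
24^64 ≡ 4 (mod 263)
24^128 ≡ 16 (mod 263)
24^131 = 24^(128+2+1) ≡ 1 (mod 263).
Result is 1, so (24/263) = 1.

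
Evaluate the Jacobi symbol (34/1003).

0

Pull out 2: since 1003 ≡ 3 (mod 8), (2/1003) = -1.
Reciprocity: 17 ≡ 1 and 1003 ≡ 3 (mod 4), so (17/1003) = +(1003/17).
Reduce top mod 17: now compute (0/17).
Top reduces to 0: gcd > 1, so the symbol is 0.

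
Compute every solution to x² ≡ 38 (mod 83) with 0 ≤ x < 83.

Since 83 ≡ 3 (mod 4), a square root of 38 is 38^((83+1)/4) = 38^21 mod 83.
Repeated squaring: 38^2≡33, 38^4≡10, 38^8≡17, 38^16≡40 (mod 83).
38^21 = 38^(16+4+1) ≡ 11 (mod 83).
Check: 11² = 121 ≡ 38 (mod 83). The two roots are 11 and 72.

11, 72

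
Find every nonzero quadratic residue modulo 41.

1 2 4 5 8 9 10 16 18 20 21 23 25 31 32 33 36 37 39 40

Square k = 1,…,20 (k and 41−k give the same square):
1²=1, 2²=4, 3²=9, 4²=16, 5²=25, 6²=36, 7²≡8, 8²≡23, 9²≡40, 10²≡18, 11²≡39, 12²≡21, 13²≡5, 14²≡32, 15²≡20, 16²≡10, 17²≡2, 18²≡37, 19²≡33, 20²≡31 (mod 41).
So the quadratic residues mod 41 are {1, 2, 4, 5, 8, 9, 10, 16, 18, 20, 21, 23, 25, 31, 32, 33, 36, 37, 39, 40}.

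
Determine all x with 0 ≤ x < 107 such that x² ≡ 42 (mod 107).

Since 107 ≡ 3 (mod 4), a square root of 42 is 42^((107+1)/4) = 42^27 mod 107.
Repeated squaring: 42^2≡52, 42^4≡29, 42^8≡92, 42^16≡11 (mod 107).
42^27 = 42^(16+8+2+1) ≡ 16 (mod 107).
Check: 16² = 256 ≡ 42 (mod 107). The two roots are 16 and 91.

16, 91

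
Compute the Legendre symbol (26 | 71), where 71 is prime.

-1

Euler's criterion: (26/71) ≡ 26^35 (mod 71).
26^2 ≡ 37 (mod 71)
26^4 ≡ 20 (mod 71)
26^8 ≡ 45 (mod 71)
26^16 ≡ 37 (mod 71)
26^32 ≡ 20 (mod 71)
26^35 = 26^(32+2+1) ≡ 70 (mod 71).
Result is 70 ≡ −1, so (26/71) = −1.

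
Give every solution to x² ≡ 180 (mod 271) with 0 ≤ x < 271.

Since 271 ≡ 3 (mod 4), a square root of 180 is 180^((271+1)/4) = 180^68 mod 271.
Repeated squaring: 180^2≡151, 180^4≡37, 180^8≡14, 180^16≡196, 180^32≡205, 180^64≡20 (mod 271).
180^68 = 180^(64+4) ≡ 198 (mod 271).
Check: 198² = 39204 ≡ 180 (mod 271). The two roots are 73 and 198.

73, 198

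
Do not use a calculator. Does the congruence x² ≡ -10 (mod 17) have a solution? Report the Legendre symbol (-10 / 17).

Euler's criterion: (-10/17) ≡ 7^8 (mod 17).
7^2 ≡ 15 (mod 17)
7^4 ≡ 4 (mod 17)
7^8 ≡ 16 (mod 17)
7^8 = 7^(8) ≡ 16 (mod 17).
Result is 16 ≡ −1, so (-10/17) = −1.

-1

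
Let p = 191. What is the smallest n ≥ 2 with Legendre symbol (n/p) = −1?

(2/191) = +1, so 2 is a residue.
(3/191) = +1, so 3 is a residue.
(4/191) = +1, so 4 is a residue.
(5/191) = +1, so 5 is a residue.
(6/191) = +1, so 6 is a residue.
(7/191) = −1, so 7 is the smallest positive non-residue mod 191.

7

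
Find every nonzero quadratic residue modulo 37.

Square k = 1,…,18 (k and 37−k give the same square):
1²=1, 2²=4, 3²=9, 4²=16, 5²=25, 6²=36, 7²≡12, 8²≡27, 9²≡7, 10²≡26, 11²≡10, 12²≡33, 13²≡21, 14²≡11, 15²≡3, 16²≡34, 17²≡30, 18²≡28 (mod 37).
So the quadratic residues mod 37 are {1, 3, 4, 7, 9, 10, 11, 12, 16, 21, 25, 26, 27, 28, 30, 33, 34, 36}.

1,3,4,7,9,10,11,12,16,21,25,26,27,28,30,33,34,36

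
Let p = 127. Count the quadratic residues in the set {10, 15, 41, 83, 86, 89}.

2

(10/127) = -1 → non-residue.
(15/127) = +1 → QR.
(41/127) = +1 → QR.
(83/127) = -1 → non-residue.
(86/127) = -1 → non-residue.
(89/127) = -1 → non-residue.
Total quadratic residues among the 6: 2.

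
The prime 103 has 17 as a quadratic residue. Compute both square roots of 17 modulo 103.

Since 103 ≡ 3 (mod 4), a square root of 17 is 17^((103+1)/4) = 17^26 mod 103.
Repeated squaring: 17^2≡83, 17^4≡91, 17^8≡41, 17^16≡33 (mod 103).
17^26 = 17^(16+8+2) ≡ 29 (mod 103).
Check: 29² = 841 ≡ 17 (mod 103). The two roots are 29 and 74.

29, 74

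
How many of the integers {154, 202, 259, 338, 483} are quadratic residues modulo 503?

(154/503) = +1 → QR.
(202/503) = -1 → non-residue.
(259/503) = -1 → non-residue.
(338/503) = +1 → QR.
(483/503) = +1 → QR.
Total quadratic residues among the 5: 3.

3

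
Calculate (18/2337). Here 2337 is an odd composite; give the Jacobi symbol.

Pull out 2: since 2337 ≡ 1 (mod 8), (2/2337) = +1.
Reciprocity: 9 ≡ 1 and 2337 ≡ 1 (mod 4), so (9/2337) = +(2337/9).
Reduce top mod 9: now compute (6/9).
Pull out 2: since 9 ≡ 1 (mod 8), (2/9) = +1.
Reciprocity: 3 ≡ 3 and 9 ≡ 1 (mod 4), so (3/9) = +(9/3).
Reduce top mod 3: now compute (0/3).
Top reduces to 0: gcd > 1, so the symbol is 0.

0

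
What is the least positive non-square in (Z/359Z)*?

7

(2/359) = +1, so 2 is a residue.
(3/359) = +1, so 3 is a residue.
(4/359) = +1, so 4 is a residue.
(5/359) = +1, so 5 is a residue.
(6/359) = +1, so 6 is a residue.
(7/359) = −1, so 7 is the smallest positive non-residue mod 359.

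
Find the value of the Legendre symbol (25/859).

1

Euler's criterion: (25/859) ≡ 25^429 (mod 859).
25^2 ≡ 625 (mod 859)
25^4 ≡ 639 (mod 859)
25^8 ≡ 296 (mod 859)
25^16 ≡ 857 (mod 859)
25^32 ≡ 4 (mod 859)
25^64 ≡ 16 (mod 859)
25^128 ≡ 256 (mod 859)
25^256 ≡ 252 (mod 859)
25^429 = 25^(256+128+32+8+4+1) ≡ 1 (mod 859).
Result is 1, so (25/859) = 1.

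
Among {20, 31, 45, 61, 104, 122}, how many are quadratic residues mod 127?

4

(20/127) = -1 → non-residue.
(31/127) = +1 → QR.
(45/127) = -1 → non-residue.
(61/127) = +1 → QR.
(104/127) = +1 → QR.
(122/127) = +1 → QR.
Total quadratic residues among the 6: 4.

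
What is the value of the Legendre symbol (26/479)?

Euler's criterion: (26/479) ≡ 26^239 (mod 479).
26^2 ≡ 197 (mod 479)
26^4 ≡ 10 (mod 479)
26^8 ≡ 100 (mod 479)
26^16 ≡ 420 (mod 479)
26^32 ≡ 128 (mod 479)
26^64 ≡ 98 (mod 479)
26^128 ≡ 24 (mod 479)
26^239 = 26^(128+64+32+8+4+2+1) ≡ 478 (mod 479).
Result is 478 ≡ −1, so (26/479) = −1.

-1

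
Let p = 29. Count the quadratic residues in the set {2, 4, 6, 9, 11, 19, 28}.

4

(2/29) = -1 → non-residue.
(4/29) = +1 → QR.
(6/29) = +1 → QR.
(9/29) = +1 → QR.
(11/29) = -1 → non-residue.
(19/29) = -1 → non-residue.
(28/29) = +1 → QR.
Total quadratic residues among the 7: 4.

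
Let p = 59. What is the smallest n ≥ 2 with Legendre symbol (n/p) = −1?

(2/59) = −1, so 2 is the smallest positive non-residue mod 59.

2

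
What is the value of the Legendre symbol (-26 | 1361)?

First reduce: -26 ≡ 1335 (mod 1361).
Reciprocity: 1335 ≡ 3 and 1361 ≡ 1 (mod 4), so (1335/1361) = +(1361/1335).
Reduce top mod 1335: now compute (26/1335).
Pull out 2: since 1335 ≡ 7 (mod 8), (2/1335) = +1.
Reciprocity: 13 ≡ 1 and 1335 ≡ 3 (mod 4), so (13/1335) = +(1335/13).
Reduce top mod 13: now compute (9/13).
Reciprocity: 9 ≡ 1 and 13 ≡ 1 (mod 4), so (9/13) = +(13/9).
Reduce top mod 9: now compute (4/9).
Pull out 2^2: since 9 ≡ 1 (mod 8), (2/9) = +1, so (2/9)^2 = +1.
Reached (1/9) = 1. Collecting the sign flips along the way, the symbol is +1.

1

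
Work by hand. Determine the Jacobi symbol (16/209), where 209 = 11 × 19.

Pull out 2^4: since 209 ≡ 1 (mod 8), (2/209) = +1, so (2/209)^4 = +1.
Reached (1/209) = 1. Collecting the sign flips along the way, the symbol is +1.

1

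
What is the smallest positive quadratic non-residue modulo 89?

(2/89) = +1, so 2 is a residue.
(3/89) = −1, so 3 is the smallest positive non-residue mod 89.

3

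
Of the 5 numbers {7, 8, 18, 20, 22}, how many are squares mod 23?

2

(7/23) = -1 → non-residue.
(8/23) = +1 → QR.
(18/23) = +1 → QR.
(20/23) = -1 → non-residue.
(22/23) = -1 → non-residue.
Total quadratic residues among the 5: 2.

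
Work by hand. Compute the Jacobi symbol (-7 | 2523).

First reduce: -7 ≡ 2516 (mod 2523).
Pull out 2^2: since 2523 ≡ 3 (mod 8), (2/2523) = -1, so (2/2523)^2 = +1.
Reciprocity: 629 ≡ 1 and 2523 ≡ 3 (mod 4), so (629/2523) = +(2523/629).
Reduce top mod 629: now compute (7/629).
Reciprocity: 7 ≡ 3 and 629 ≡ 1 (mod 4), so (7/629) = +(629/7).
Reduce top mod 7: now compute (6/7).
Pull out 2: since 7 ≡ 7 (mod 8), (2/7) = +1.
Reciprocity: 3 ≡ 3 and 7 ≡ 3 (mod 4), so (3/7) = −(7/3).
Reduce top mod 3: now compute (1/3).
Reached (1/3) = 1. Collecting the sign flips along the way, the symbol is -1.

-1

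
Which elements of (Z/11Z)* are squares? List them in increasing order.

Square k = 1,…,5 (k and 11−k give the same square):
1²=1, 2²=4, 3²=9, 4²≡5, 5²≡3 (mod 11).
So the quadratic residues mod 11 are {1, 3, 4, 5, 9}.

1, 3, 4, 5, 9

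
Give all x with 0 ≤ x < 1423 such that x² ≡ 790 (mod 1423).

Since 1423 ≡ 3 (mod 4), a square root of 790 is 790^((1423+1)/4) = 790^356 mod 1423.
Repeated squaring: 790^2≡826, 790^4≡659, 790^8≡266, 790^16≡1029, 790^32≡129, 790^64≡988, 790^128≡1389, 790^256≡1156 (mod 1423).
790^356 = 790^(256+64+32+4) ≡ 409 (mod 1423).
Check: 409² = 167281 ≡ 790 (mod 1423). The two roots are 409 and 1014.

409, 1014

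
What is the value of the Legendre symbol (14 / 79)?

-1

Pull out 2: since 79 ≡ 7 (mod 8), (2/79) = +1.
Reciprocity: 7 ≡ 3 and 79 ≡ 3 (mod 4), so (7/79) = −(79/7).
Reduce top mod 7: now compute (2/7).
Pull out 2: since 7 ≡ 7 (mod 8), (2/7) = +1.
Reached (1/7) = 1. Collecting the sign flips along the way, the symbol is -1.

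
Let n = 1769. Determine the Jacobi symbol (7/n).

-1

Reciprocity: 7 ≡ 3 and 1769 ≡ 1 (mod 4), so (7/1769) = +(1769/7).
Reduce top mod 7: now compute (5/7).
Reciprocity: 5 ≡ 1 and 7 ≡ 3 (mod 4), so (5/7) = +(7/5).
Reduce top mod 5: now compute (2/5).
Pull out 2: since 5 ≡ 5 (mod 8), (2/5) = -1.
Reached (1/5) = 1. Collecting the sign flips along the way, the symbol is -1.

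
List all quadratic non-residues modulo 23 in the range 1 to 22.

Square k = 1,…,11 (k and 23−k give the same square):
1²=1, 2²=4, 3²=9, 4²=16, 5²≡2, 6²≡13, 7²≡3, 8²≡18, 9²≡12, 10²≡8, 11²≡6 (mod 23).
The residues are {1, 2, 3, 4, 6, 8, 9, 12, 13, 16, 18}; the non-residues are the remaining 11 nonzero classes.

5, 7, 10, 11, 14, 15, 17, 19, 20, 21, 22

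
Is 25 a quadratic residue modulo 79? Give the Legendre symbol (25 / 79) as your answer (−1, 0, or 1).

1

Reciprocity: 25 ≡ 1 and 79 ≡ 3 (mod 4), so (25/79) = +(79/25).
Reduce top mod 25: now compute (4/25).
Pull out 2^2: since 25 ≡ 1 (mod 8), (2/25) = +1, so (2/25)^2 = +1.
Reached (1/25) = 1. Collecting the sign flips along the way, the symbol is +1.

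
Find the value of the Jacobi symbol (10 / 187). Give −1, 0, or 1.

1

Pull out 2: since 187 ≡ 3 (mod 8), (2/187) = -1.
Reciprocity: 5 ≡ 1 and 187 ≡ 3 (mod 4), so (5/187) = +(187/5).
Reduce top mod 5: now compute (2/5).
Pull out 2: since 5 ≡ 5 (mod 8), (2/5) = -1.
Reached (1/5) = 1. Collecting the sign flips along the way, the symbol is +1.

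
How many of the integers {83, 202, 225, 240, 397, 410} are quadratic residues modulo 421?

(83/421) = -1 → non-residue.
(202/421) = -1 → non-residue.
(225/421) = +1 → QR.
(240/421) = +1 → QR.
(397/421) = -1 → non-residue.
(410/421) = +1 → QR.
Total quadratic residues among the 6: 3.

3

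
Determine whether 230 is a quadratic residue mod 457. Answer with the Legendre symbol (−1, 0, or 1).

Pull out 2: since 457 ≡ 1 (mod 8), (2/457) = +1.
Reciprocity: 115 ≡ 3 and 457 ≡ 1 (mod 4), so (115/457) = +(457/115).
Reduce top mod 115: now compute (112/115).
Pull out 2^4: since 115 ≡ 3 (mod 8), (2/115) = -1, so (2/115)^4 = +1.
Reciprocity: 7 ≡ 3 and 115 ≡ 3 (mod 4), so (7/115) = −(115/7).
Reduce top mod 7: now compute (3/7).
Reciprocity: 3 ≡ 3 and 7 ≡ 3 (mod 4), so (3/7) = −(7/3).
Reduce top mod 3: now compute (1/3).
Reached (1/3) = 1. Collecting the sign flips along the way, the symbol is +1.

1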